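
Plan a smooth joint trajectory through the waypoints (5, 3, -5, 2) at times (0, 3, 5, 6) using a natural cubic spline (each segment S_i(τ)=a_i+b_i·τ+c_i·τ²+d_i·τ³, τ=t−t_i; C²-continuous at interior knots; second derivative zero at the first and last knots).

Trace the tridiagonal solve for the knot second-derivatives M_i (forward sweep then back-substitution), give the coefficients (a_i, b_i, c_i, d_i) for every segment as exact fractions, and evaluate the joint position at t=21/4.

Δ: Δ0=-2/3, Δ1=-4, Δ2=7
row 1: diag=10, rhs=-20; c'=1/5, d'=-2
row 2: denom=6−2·1/5=28/5; d'=(66−2·-2)/(28/5)=25/2
back: M2=25/2
back: M1=-2−1/5·25/2=-9/2
M: M0=0, M1=-9/2, M2=25/2, M3=0
seg 0: a=5, c=M0/2=0, d=(M1−M0)/(6·3)=-1/4, b=Δ0−h0·(2M0+M1)/6=19/12
seg 1: a=3, c=M1/2=-9/4, d=(M2−M1)/(6·2)=17/12, b=Δ1−h1·(2M1+M2)/6=-31/6
seg 2: a=-5, c=M2/2=25/4, d=(M3−M2)/(6·1)=-25/12, b=Δ2−h2·(2M2+M3)/6=17/6
t_q=21/4 → seg 2, τ=1/4; S=-5+17/6·τ+25/4·τ²+-25/12·τ³=-1007/256

  seg 0: a=5 b=19/12 c=0 d=-1/4
  seg 1: a=3 b=-31/6 c=-9/4 d=17/12
  seg 2: a=-5 b=17/6 c=25/4 d=-25/12
S(21/4) = -1007/256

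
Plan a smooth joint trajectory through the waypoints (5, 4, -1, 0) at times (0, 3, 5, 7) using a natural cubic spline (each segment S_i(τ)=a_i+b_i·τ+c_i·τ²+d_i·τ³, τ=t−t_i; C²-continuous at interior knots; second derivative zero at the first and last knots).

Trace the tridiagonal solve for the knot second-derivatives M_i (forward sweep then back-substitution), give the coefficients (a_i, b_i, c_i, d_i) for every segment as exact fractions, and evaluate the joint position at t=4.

  seg 0: a=5 b=67/114 c=0 d=-35/342
  seg 1: a=4 b=-124/57 c=-35/38 d=173/456
  seg 2: a=-1 b=-149/114 c=103/76 d=-103/456
S(4) = 195/152

Δ: Δ0=-1/3, Δ1=-5/2, Δ2=1/2
row 1: diag=10, rhs=-13; c'=1/5, d'=-13/10
row 2: denom=8−2·1/5=38/5; d'=(18−2·-13/10)/(38/5)=103/38
back: M2=103/38
back: M1=-13/10−1/5·103/38=-35/19
M: M0=0, M1=-35/19, M2=103/38, M3=0
seg 0: a=5, c=M0/2=0, d=(M1−M0)/(6·3)=-35/342, b=Δ0−h0·(2M0+M1)/6=67/114
seg 1: a=4, c=M1/2=-35/38, d=(M2−M1)/(6·2)=173/456, b=Δ1−h1·(2M1+M2)/6=-124/57
seg 2: a=-1, c=M2/2=103/76, d=(M3−M2)/(6·2)=-103/456, b=Δ2−h2·(2M2+M3)/6=-149/114
t_q=4 → seg 1, τ=1; S=4+-124/57·τ+-35/38·τ²+173/456·τ³=195/152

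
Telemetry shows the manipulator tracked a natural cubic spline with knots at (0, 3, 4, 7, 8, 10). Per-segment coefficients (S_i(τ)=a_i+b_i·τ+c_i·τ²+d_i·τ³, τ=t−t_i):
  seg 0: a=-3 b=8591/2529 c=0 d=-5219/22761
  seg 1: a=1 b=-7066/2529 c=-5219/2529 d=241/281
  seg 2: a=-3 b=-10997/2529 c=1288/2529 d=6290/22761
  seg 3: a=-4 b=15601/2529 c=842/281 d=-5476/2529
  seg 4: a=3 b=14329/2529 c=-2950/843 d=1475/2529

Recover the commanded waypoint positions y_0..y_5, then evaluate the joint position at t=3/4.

y_0 = S_0(0) = a_0 = -3
y_1 = S_1(0) = a_1 = 1
y_2 = S_2(0) = a_2 = -3
y_3 = S_3(0) = a_3 = -4
y_4 = S_4(0) = a_4 = 3
y_5 = S_4(2) = 5
t_q=3/4 is in segment 0 (τ=3/4); S_0(τ)=-9873/17984

y_0=-3 y_1=1 y_2=-3 y_3=-4 y_4=3 y_5=5
S(3/4) = -9873/17984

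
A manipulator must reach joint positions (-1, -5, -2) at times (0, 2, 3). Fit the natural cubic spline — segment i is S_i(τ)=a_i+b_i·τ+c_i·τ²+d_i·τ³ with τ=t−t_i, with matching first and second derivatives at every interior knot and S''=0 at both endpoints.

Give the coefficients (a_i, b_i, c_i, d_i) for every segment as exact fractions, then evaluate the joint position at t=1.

  seg 0: a=-1 b=-11/3 c=0 d=5/12
  seg 1: a=-5 b=4/3 c=5/2 d=-5/6
S(1) = -17/4

Δ: Δ0=-2, Δ1=3
row 1: diag=6, rhs=30; c'=1/6, d'=5
back: M1=5
M: M0=0, M1=5, M2=0
seg 0: a=-1, c=M0/2=0, d=(M1−M0)/(6·2)=5/12, b=Δ0−h0·(2M0+M1)/6=-11/3
seg 1: a=-5, c=M1/2=5/2, d=(M2−M1)/(6·1)=-5/6, b=Δ1−h1·(2M1+M2)/6=4/3
t_q=1 → seg 0, τ=1; S=-1+-11/3·τ+0·τ²+5/12·τ³=-17/4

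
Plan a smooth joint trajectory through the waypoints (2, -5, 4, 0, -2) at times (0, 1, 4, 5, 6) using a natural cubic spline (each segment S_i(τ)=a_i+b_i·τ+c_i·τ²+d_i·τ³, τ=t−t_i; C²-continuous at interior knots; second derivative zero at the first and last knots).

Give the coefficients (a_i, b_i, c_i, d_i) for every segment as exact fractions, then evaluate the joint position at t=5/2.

  seg 0: a=2 b=-471/53 c=0 d=100/53
  seg 1: a=-5 b=-171/53 c=300/53 d=-190/159
  seg 2: a=4 b=-81/53 c=-270/53 d=139/53
  seg 3: a=0 b=-204/53 c=147/53 d=-49/53
S(5/2) = -241/212

Δ: Δ0=-7, Δ1=3, Δ2=-4, Δ3=-2
row 1: diag=8, rhs=60; c'=3/8, d'=15/2
row 2: denom=8−3·3/8=55/8; d'=(-42−3·15/2)/(55/8)=-516/55
row 3: denom=4−1·8/55=212/55; d'=(12−1·-516/55)/(212/55)=294/53
back: M3=294/53
back: M2=-516/55−8/55·294/53=-540/53
back: M1=15/2−3/8·-540/53=600/53
M: M0=0, M1=600/53, M2=-540/53, M3=294/53, M4=0
seg 0: a=2, c=M0/2=0, d=(M1−M0)/(6·1)=100/53, b=Δ0−h0·(2M0+M1)/6=-471/53
seg 1: a=-5, c=M1/2=300/53, d=(M2−M1)/(6·3)=-190/159, b=Δ1−h1·(2M1+M2)/6=-171/53
seg 2: a=4, c=M2/2=-270/53, d=(M3−M2)/(6·1)=139/53, b=Δ2−h2·(2M2+M3)/6=-81/53
seg 3: a=0, c=M3/2=147/53, d=(M4−M3)/(6·1)=-49/53, b=Δ3−h3·(2M3+M4)/6=-204/53
t_q=5/2 → seg 1, τ=3/2; S=-5+-171/53·τ+300/53·τ²+-190/159·τ³=-241/212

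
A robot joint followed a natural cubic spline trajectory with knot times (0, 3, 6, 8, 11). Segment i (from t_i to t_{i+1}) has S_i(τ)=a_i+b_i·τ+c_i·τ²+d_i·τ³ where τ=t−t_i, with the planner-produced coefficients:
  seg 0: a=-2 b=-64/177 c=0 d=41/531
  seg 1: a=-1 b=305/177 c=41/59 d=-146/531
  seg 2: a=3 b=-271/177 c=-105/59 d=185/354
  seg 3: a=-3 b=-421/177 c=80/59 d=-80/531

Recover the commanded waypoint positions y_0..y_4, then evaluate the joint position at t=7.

y_0 = S_0(0) = a_0 = -2
y_1 = S_1(0) = a_1 = -1
y_2 = S_2(0) = a_2 = 3
y_3 = S_3(0) = a_3 = -3
y_4 = S_3(3) = -2
t_q=7 is in segment 2 (τ=1); S_2(τ)=25/118

y_0=-2 y_1=-1 y_2=3 y_3=-3 y_4=-2
S(7) = 25/118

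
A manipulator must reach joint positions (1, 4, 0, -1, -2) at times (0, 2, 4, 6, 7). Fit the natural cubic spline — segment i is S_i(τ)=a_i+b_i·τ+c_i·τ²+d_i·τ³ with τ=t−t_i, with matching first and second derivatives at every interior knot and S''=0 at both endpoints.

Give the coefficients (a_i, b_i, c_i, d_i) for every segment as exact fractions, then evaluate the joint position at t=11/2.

  seg 0: a=1 b=105/41 c=0 d=-87/328
  seg 1: a=4 b=-51/82 c=-261/164 d=37/82
  seg 2: a=0 b=-129/82 c=183/164 d=-95/328
  seg 3: a=-1 b=-24/41 c=-51/82 d=17/82
S(11/2) = -2169/2624

Δ: Δ0=3/2, Δ1=-2, Δ2=-1/2, Δ3=-1
row 1: diag=8, rhs=-21; c'=1/4, d'=-21/8
row 2: denom=8−2·1/4=15/2; d'=(9−2·-21/8)/(15/2)=19/10
row 3: denom=6−2·4/15=82/15; d'=(-3−2·19/10)/(82/15)=-51/41
back: M3=-51/41
back: M2=19/10−4/15·-51/41=183/82
back: M1=-21/8−1/4·183/82=-261/82
M: M0=0, M1=-261/82, M2=183/82, M3=-51/41, M4=0
seg 0: a=1, c=M0/2=0, d=(M1−M0)/(6·2)=-87/328, b=Δ0−h0·(2M0+M1)/6=105/41
seg 1: a=4, c=M1/2=-261/164, d=(M2−M1)/(6·2)=37/82, b=Δ1−h1·(2M1+M2)/6=-51/82
seg 2: a=0, c=M2/2=183/164, d=(M3−M2)/(6·2)=-95/328, b=Δ2−h2·(2M2+M3)/6=-129/82
seg 3: a=-1, c=M3/2=-51/82, d=(M4−M3)/(6·1)=17/82, b=Δ3−h3·(2M3+M4)/6=-24/41
t_q=11/2 → seg 2, τ=3/2; S=0+-129/82·τ+183/164·τ²+-95/328·τ³=-2169/2624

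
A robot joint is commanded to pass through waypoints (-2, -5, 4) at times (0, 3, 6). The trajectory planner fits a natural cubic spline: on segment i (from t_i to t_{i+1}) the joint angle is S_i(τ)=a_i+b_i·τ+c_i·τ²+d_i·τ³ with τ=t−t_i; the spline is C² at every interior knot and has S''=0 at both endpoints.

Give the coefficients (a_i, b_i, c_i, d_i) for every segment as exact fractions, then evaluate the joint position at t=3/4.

Δ: Δ0=-1, Δ1=3
row 1: diag=12, rhs=24; c'=1/4, d'=2
back: M1=2
M: M0=0, M1=2, M2=0
seg 0: a=-2, c=M0/2=0, d=(M1−M0)/(6·3)=1/9, b=Δ0−h0·(2M0+M1)/6=-2
seg 1: a=-5, c=M1/2=1, d=(M2−M1)/(6·3)=-1/9, b=Δ1−h1·(2M1+M2)/6=1
t_q=3/4 → seg 0, τ=3/4; S=-2+-2·τ+0·τ²+1/9·τ³=-221/64

  seg 0: a=-2 b=-2 c=0 d=1/9
  seg 1: a=-5 b=1 c=1 d=-1/9
S(3/4) = -221/64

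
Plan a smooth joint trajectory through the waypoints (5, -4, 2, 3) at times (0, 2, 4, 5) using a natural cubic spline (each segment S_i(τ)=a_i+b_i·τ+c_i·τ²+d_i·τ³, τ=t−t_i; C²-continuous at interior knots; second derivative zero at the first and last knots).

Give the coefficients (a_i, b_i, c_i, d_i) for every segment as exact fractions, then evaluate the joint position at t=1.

  seg 0: a=5 b=-74/11 c=0 d=49/88
  seg 1: a=-4 b=-1/22 c=147/44 d=-10/11
  seg 2: a=2 b=53/22 c=-93/44 d=31/44
S(1) = -103/88

Δ: Δ0=-9/2, Δ1=3, Δ2=1
row 1: diag=8, rhs=45; c'=1/4, d'=45/8
row 2: denom=6−2·1/4=11/2; d'=(-12−2·45/8)/(11/2)=-93/22
back: M2=-93/22
back: M1=45/8−1/4·-93/22=147/22
M: M0=0, M1=147/22, M2=-93/22, M3=0
seg 0: a=5, c=M0/2=0, d=(M1−M0)/(6·2)=49/88, b=Δ0−h0·(2M0+M1)/6=-74/11
seg 1: a=-4, c=M1/2=147/44, d=(M2−M1)/(6·2)=-10/11, b=Δ1−h1·(2M1+M2)/6=-1/22
seg 2: a=2, c=M2/2=-93/44, d=(M3−M2)/(6·1)=31/44, b=Δ2−h2·(2M2+M3)/6=53/22
t_q=1 → seg 0, τ=1; S=5+-74/11·τ+0·τ²+49/88·τ³=-103/88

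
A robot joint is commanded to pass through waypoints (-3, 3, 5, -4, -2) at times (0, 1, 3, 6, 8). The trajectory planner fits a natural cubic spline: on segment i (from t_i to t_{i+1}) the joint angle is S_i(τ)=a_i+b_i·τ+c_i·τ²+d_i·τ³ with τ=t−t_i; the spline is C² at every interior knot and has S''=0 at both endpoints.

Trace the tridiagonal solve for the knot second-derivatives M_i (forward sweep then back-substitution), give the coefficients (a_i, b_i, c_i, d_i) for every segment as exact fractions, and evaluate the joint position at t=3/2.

Δ: Δ0=6, Δ1=1, Δ2=-3, Δ3=1
row 1: diag=6, rhs=-30; c'=1/3, d'=-5
row 2: denom=10−2·1/3=28/3; d'=(-24−2·-5)/(28/3)=-3/2
row 3: denom=10−3·9/28=253/28; d'=(24−3·-3/2)/(253/28)=798/253
back: M3=798/253
back: M2=-3/2−9/28·798/253=-636/253
back: M1=-5−1/3·-636/253=-1053/253
M: M0=0, M1=-1053/253, M2=-636/253, M3=798/253, M4=0
seg 0: a=-3, c=M0/2=0, d=(M1−M0)/(6·1)=-351/506, b=Δ0−h0·(2M0+M1)/6=3387/506
seg 1: a=3, c=M1/2=-1053/506, d=(M2−M1)/(6·2)=139/1012, b=Δ1−h1·(2M1+M2)/6=1167/253
seg 2: a=5, c=M2/2=-318/253, d=(M3−M2)/(6·3)=239/759, b=Δ2−h2·(2M2+M3)/6=-522/253
seg 3: a=-4, c=M3/2=399/253, d=(M4−M3)/(6·2)=-133/506, b=Δ3−h3·(2M3+M4)/6=-279/253
t_q=3/2 → seg 1, τ=1/2; S=3+1167/253·τ+-1053/506·τ²+139/1012·τ³=38887/8096

  seg 0: a=-3 b=3387/506 c=0 d=-351/506
  seg 1: a=3 b=1167/253 c=-1053/506 d=139/1012
  seg 2: a=5 b=-522/253 c=-318/253 d=239/759
  seg 3: a=-4 b=-279/253 c=399/253 d=-133/506
S(3/2) = 38887/8096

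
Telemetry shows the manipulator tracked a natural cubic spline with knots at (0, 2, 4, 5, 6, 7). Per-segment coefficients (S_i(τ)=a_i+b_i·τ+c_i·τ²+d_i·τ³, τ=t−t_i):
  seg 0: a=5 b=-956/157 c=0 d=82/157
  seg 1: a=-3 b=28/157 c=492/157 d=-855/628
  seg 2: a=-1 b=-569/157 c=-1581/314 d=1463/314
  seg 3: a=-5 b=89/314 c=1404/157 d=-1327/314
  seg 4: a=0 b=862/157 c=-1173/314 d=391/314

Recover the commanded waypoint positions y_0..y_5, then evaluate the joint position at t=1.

y_0 = S_0(0) = a_0 = 5
y_1 = S_1(0) = a_1 = -3
y_2 = S_2(0) = a_2 = -1
y_3 = S_3(0) = a_3 = -5
y_4 = S_4(0) = a_4 = 0
y_5 = S_4(1) = 3
t_q=1 is in segment 0 (τ=1); S_0(τ)=-89/157

y_0=5 y_1=-3 y_2=-1 y_3=-5 y_4=0 y_5=3
S(1) = -89/157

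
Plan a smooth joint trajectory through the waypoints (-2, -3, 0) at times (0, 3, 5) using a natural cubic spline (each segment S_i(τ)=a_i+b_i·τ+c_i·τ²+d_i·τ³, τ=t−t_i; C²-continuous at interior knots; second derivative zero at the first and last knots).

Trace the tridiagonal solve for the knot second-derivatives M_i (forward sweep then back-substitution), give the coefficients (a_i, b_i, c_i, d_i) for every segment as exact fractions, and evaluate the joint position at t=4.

  seg 0: a=-2 b=-53/60 c=0 d=11/180
  seg 1: a=-3 b=23/30 c=11/20 d=-11/120
S(4) = -71/40

Δ: Δ0=-1/3, Δ1=3/2
row 1: diag=10, rhs=11; c'=1/5, d'=11/10
back: M1=11/10
M: M0=0, M1=11/10, M2=0
seg 0: a=-2, c=M0/2=0, d=(M1−M0)/(6·3)=11/180, b=Δ0−h0·(2M0+M1)/6=-53/60
seg 1: a=-3, c=M1/2=11/20, d=(M2−M1)/(6·2)=-11/120, b=Δ1−h1·(2M1+M2)/6=23/30
t_q=4 → seg 1, τ=1; S=-3+23/30·τ+11/20·τ²+-11/120·τ³=-71/40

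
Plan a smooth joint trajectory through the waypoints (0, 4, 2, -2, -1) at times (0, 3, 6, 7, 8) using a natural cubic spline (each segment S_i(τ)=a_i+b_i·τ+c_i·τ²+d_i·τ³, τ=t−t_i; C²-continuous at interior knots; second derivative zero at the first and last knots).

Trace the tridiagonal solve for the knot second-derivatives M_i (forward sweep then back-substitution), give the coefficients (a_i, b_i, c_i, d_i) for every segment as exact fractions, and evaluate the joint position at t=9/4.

Δ: Δ0=4/3, Δ1=-2/3, Δ2=-4, Δ3=1
row 1: diag=12, rhs=-12; c'=1/4, d'=-1
row 2: denom=8−3·1/4=29/4; d'=(-20−3·-1)/(29/4)=-68/29
row 3: denom=4−1·4/29=112/29; d'=(30−1·-68/29)/(112/29)=67/8
back: M3=67/8
back: M2=-68/29−4/29·67/8=-7/2
back: M1=-1−1/4·-7/2=-1/8
M: M0=0, M1=-1/8, M2=-7/2, M3=67/8, M4=0
seg 0: a=0, c=M0/2=0, d=(M1−M0)/(6·3)=-1/144, b=Δ0−h0·(2M0+M1)/6=67/48
seg 1: a=4, c=M1/2=-1/16, d=(M2−M1)/(6·3)=-3/16, b=Δ1−h1·(2M1+M2)/6=29/24
seg 2: a=2, c=M2/2=-7/4, d=(M3−M2)/(6·1)=95/48, b=Δ2−h2·(2M2+M3)/6=-203/48
seg 3: a=-2, c=M3/2=67/16, d=(M4−M3)/(6·1)=-67/48, b=Δ3−h3·(2M3+M4)/6=-43/24
t_q=9/4 → seg 0, τ=9/4; S=0+67/48·τ+0·τ²+-1/144·τ³=3135/1024

  seg 0: a=0 b=67/48 c=0 d=-1/144
  seg 1: a=4 b=29/24 c=-1/16 d=-3/16
  seg 2: a=2 b=-203/48 c=-7/4 d=95/48
  seg 3: a=-2 b=-43/24 c=67/16 d=-67/48
S(9/4) = 3135/1024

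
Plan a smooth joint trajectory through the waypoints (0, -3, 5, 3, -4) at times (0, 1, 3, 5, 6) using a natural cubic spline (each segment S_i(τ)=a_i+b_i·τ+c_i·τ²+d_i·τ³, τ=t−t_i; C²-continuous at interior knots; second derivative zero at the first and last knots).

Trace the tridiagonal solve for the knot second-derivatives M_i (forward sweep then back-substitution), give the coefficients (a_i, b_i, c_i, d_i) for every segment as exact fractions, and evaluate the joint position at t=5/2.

  seg 0: a=0 b=-133/30 c=0 d=43/30
  seg 1: a=-3 b=-2/15 c=43/10 d=-67/60
  seg 2: a=5 b=11/3 c=-12/5 d=1/30
  seg 3: a=3 b=-83/15 c=-11/5 d=11/15
S(5/2) = 433/160

Δ: Δ0=-3, Δ1=4, Δ2=-1, Δ3=-7
row 1: diag=6, rhs=42; c'=1/3, d'=7
row 2: denom=8−2·1/3=22/3; d'=(-30−2·7)/(22/3)=-6
row 3: denom=6−2·3/11=60/11; d'=(-36−2·-6)/(60/11)=-22/5
back: M3=-22/5
back: M2=-6−3/11·-22/5=-24/5
back: M1=7−1/3·-24/5=43/5
M: M0=0, M1=43/5, M2=-24/5, M3=-22/5, M4=0
seg 0: a=0, c=M0/2=0, d=(M1−M0)/(6·1)=43/30, b=Δ0−h0·(2M0+M1)/6=-133/30
seg 1: a=-3, c=M1/2=43/10, d=(M2−M1)/(6·2)=-67/60, b=Δ1−h1·(2M1+M2)/6=-2/15
seg 2: a=5, c=M2/2=-12/5, d=(M3−M2)/(6·2)=1/30, b=Δ2−h2·(2M2+M3)/6=11/3
seg 3: a=3, c=M3/2=-11/5, d=(M4−M3)/(6·1)=11/15, b=Δ3−h3·(2M3+M4)/6=-83/15
t_q=5/2 → seg 1, τ=3/2; S=-3+-2/15·τ+43/10·τ²+-67/60·τ³=433/160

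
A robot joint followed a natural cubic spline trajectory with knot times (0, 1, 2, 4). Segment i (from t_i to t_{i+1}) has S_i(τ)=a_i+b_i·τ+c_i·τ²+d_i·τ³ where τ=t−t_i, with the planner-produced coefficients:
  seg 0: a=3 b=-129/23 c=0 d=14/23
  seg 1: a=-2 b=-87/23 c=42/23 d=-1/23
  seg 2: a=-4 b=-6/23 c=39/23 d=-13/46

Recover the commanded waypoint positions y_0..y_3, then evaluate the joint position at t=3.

y_0=3 y_1=-2 y_2=-4 y_3=0
S(3) = -131/46

y_0 = S_0(0) = a_0 = 3
y_1 = S_1(0) = a_1 = -2
y_2 = S_2(0) = a_2 = -4
y_3 = S_2(2) = 0
t_q=3 is in segment 2 (τ=1); S_2(τ)=-131/46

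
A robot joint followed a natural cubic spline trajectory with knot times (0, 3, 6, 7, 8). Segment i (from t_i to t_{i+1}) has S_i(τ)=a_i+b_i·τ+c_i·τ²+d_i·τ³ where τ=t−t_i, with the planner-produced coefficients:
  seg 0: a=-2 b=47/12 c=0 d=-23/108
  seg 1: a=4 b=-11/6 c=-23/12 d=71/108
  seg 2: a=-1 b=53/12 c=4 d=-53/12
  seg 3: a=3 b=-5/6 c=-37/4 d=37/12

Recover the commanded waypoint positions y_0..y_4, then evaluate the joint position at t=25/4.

y_0 = S_0(0) = a_0 = -2
y_1 = S_1(0) = a_1 = 4
y_2 = S_2(0) = a_2 = -1
y_3 = S_3(0) = a_3 = 3
y_4 = S_3(1) = -4
t_q=25/4 is in segment 2 (τ=1/4); S_2(τ)=73/256

y_0=-2 y_1=4 y_2=-1 y_3=3 y_4=-4
S(25/4) = 73/256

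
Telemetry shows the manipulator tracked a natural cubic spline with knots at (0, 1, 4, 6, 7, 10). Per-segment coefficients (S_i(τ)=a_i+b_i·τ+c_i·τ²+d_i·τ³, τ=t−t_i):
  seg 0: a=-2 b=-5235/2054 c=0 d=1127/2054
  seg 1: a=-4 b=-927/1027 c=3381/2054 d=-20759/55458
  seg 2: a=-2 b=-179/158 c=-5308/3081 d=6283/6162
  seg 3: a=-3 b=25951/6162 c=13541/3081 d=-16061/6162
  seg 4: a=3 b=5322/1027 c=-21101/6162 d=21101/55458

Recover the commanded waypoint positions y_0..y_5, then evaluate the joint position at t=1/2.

y_0=-2 y_1=-4 y_2=-2 y_3=-3 y_4=3 y_5=-2
S(1/2) = -52677/16432

y_0 = S_0(0) = a_0 = -2
y_1 = S_1(0) = a_1 = -4
y_2 = S_2(0) = a_2 = -2
y_3 = S_3(0) = a_3 = -3
y_4 = S_4(0) = a_4 = 3
y_5 = S_4(3) = -2
t_q=1/2 is in segment 0 (τ=1/2); S_0(τ)=-52677/16432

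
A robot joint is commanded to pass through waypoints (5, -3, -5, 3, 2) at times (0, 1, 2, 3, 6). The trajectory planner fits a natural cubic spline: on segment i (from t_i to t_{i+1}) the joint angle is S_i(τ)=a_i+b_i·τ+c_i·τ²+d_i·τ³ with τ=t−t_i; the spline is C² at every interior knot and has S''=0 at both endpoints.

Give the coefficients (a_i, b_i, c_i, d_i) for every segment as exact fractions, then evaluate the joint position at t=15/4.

Δ: Δ0=-8, Δ1=-2, Δ2=8, Δ3=-1/3
row 1: diag=4, rhs=36; c'=1/4, d'=9
row 2: denom=4−1·1/4=15/4; d'=(60−1·9)/(15/4)=68/5
row 3: denom=8−1·4/15=116/15; d'=(-50−1·68/5)/(116/15)=-477/58
back: M3=-477/58
back: M2=68/5−4/15·-477/58=458/29
back: M1=9−1/4·458/29=293/58
M: M0=0, M1=293/58, M2=458/29, M3=-477/58, M4=0
seg 0: a=5, c=M0/2=0, d=(M1−M0)/(6·1)=293/348, b=Δ0−h0·(2M0+M1)/6=-3077/348
seg 1: a=-3, c=M1/2=293/116, d=(M2−M1)/(6·1)=623/348, b=Δ1−h1·(2M1+M2)/6=-1099/174
seg 2: a=-5, c=M2/2=229/29, d=(M3−M2)/(6·1)=-1393/348, b=Δ2−h2·(2M2+M3)/6=1429/348
seg 3: a=3, c=M3/2=-477/116, d=(M4−M3)/(6·3)=53/116, b=Δ3−h3·(2M3+M4)/6=1373/174
t_q=15/4 → seg 3, τ=3/4; S=3+1373/174·τ+-477/116·τ²+53/116·τ³=50467/7424

  seg 0: a=5 b=-3077/348 c=0 d=293/348
  seg 1: a=-3 b=-1099/174 c=293/116 d=623/348
  seg 2: a=-5 b=1429/348 c=229/29 d=-1393/348
  seg 3: a=3 b=1373/174 c=-477/116 d=53/116
S(15/4) = 50467/7424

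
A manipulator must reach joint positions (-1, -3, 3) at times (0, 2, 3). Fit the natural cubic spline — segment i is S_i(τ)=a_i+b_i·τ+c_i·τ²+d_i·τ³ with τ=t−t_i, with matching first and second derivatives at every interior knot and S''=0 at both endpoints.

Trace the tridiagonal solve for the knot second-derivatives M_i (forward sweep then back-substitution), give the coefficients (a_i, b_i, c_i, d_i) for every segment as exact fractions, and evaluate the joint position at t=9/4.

Δ: Δ0=-1, Δ1=6
row 1: diag=6, rhs=42; c'=1/6, d'=7
back: M1=7
M: M0=0, M1=7, M2=0
seg 0: a=-1, c=M0/2=0, d=(M1−M0)/(6·2)=7/12, b=Δ0−h0·(2M0+M1)/6=-10/3
seg 1: a=-3, c=M1/2=7/2, d=(M2−M1)/(6·1)=-7/6, b=Δ1−h1·(2M1+M2)/6=11/3
t_q=9/4 → seg 1, τ=1/4; S=-3+11/3·τ+7/2·τ²+-7/6·τ³=-241/128

  seg 0: a=-1 b=-10/3 c=0 d=7/12
  seg 1: a=-3 b=11/3 c=7/2 d=-7/6
S(9/4) = -241/128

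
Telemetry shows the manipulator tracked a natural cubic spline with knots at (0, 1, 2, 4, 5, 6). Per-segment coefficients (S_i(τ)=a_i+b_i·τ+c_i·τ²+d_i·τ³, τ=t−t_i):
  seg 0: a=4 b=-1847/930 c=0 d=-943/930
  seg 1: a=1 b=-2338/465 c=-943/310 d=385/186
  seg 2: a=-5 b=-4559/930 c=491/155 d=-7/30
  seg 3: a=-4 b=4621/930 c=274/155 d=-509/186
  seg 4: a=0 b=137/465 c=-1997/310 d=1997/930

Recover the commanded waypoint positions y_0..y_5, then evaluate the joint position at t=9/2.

y_0 = S_0(0) = a_0 = 4
y_1 = S_1(0) = a_1 = 1
y_2 = S_2(0) = a_2 = -5
y_3 = S_3(0) = a_3 = -4
y_4 = S_4(0) = a_4 = 0
y_5 = S_4(1) = -4
t_q=9/2 is in segment 3 (τ=1/2); S_3(τ)=-3511/2480

y_0=4 y_1=1 y_2=-5 y_3=-4 y_4=0 y_5=-4
S(9/2) = -3511/2480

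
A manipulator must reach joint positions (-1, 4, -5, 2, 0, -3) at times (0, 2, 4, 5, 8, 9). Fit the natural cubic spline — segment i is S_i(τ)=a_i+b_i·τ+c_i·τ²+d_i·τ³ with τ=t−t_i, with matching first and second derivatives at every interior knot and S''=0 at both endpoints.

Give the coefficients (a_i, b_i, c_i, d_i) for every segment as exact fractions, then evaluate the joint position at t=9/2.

Δ: Δ0=5/2, Δ1=-9/2, Δ2=7, Δ3=-2/3, Δ4=-3
row 1: diag=8, rhs=-42; c'=1/4, d'=-21/4
row 2: denom=6−2·1/4=11/2; d'=(69−2·-21/4)/(11/2)=159/11
row 3: denom=8−1·2/11=86/11; d'=(-46−1·159/11)/(86/11)=-665/86
row 4: denom=8−3·33/86=589/86; d'=(-14−3·-665/86)/(589/86)=791/589
back: M4=791/589
back: M3=-665/86−33/86·791/589=-4858/589
back: M2=159/11−2/11·-4858/589=9397/589
back: M1=-21/4−1/4·9397/589=-10883/1178
M: M0=0, M1=-10883/1178, M2=9397/589, M3=-4858/589, M4=791/589, M5=0
seg 0: a=-1, c=M0/2=0, d=(M1−M0)/(6·2)=-10883/14136, b=Δ0−h0·(2M0+M1)/6=9859/1767
seg 1: a=4, c=M1/2=-10883/2356, d=(M2−M1)/(6·2)=29677/14136, b=Δ1−h1·(2M1+M2)/6=-12931/3534
seg 2: a=-5, c=M2/2=9397/1178, d=(M3−M2)/(6·1)=-14255/3534, b=Δ2−h2·(2M2+M3)/6=5401/1767
seg 3: a=2, c=M3/2=-2429/589, d=(M4−M3)/(6·3)=1883/3534, b=Δ3−h3·(2M3+M4)/6=24419/3534
seg 4: a=0, c=M4/2=791/1178, d=(M5−M4)/(6·1)=-791/3534, b=Δ4−h4·(2M4+M5)/6=-6092/1767
t_q=9/2 → seg 2, τ=1/2; S=-5+5401/1767·τ+9397/1178·τ²+-14255/3534·τ³=-18675/9424

  seg 0: a=-1 b=9859/1767 c=0 d=-10883/14136
  seg 1: a=4 b=-12931/3534 c=-10883/2356 d=29677/14136
  seg 2: a=-5 b=5401/1767 c=9397/1178 d=-14255/3534
  seg 3: a=2 b=24419/3534 c=-2429/589 d=1883/3534
  seg 4: a=0 b=-6092/1767 c=791/1178 d=-791/3534
S(9/2) = -18675/9424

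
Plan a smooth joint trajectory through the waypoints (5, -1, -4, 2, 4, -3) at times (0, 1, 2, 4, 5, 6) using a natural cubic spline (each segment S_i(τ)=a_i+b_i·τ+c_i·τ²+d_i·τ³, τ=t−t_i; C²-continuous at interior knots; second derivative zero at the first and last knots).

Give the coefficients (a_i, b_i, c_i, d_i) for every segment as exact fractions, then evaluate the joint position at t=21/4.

  seg 0: a=5 b=-3028/465 c=0 d=238/465
  seg 1: a=-1 b=-2314/465 c=238/155 d=41/93
  seg 2: a=-4 b=-271/465 c=443/155 d=-8/15
  seg 3: a=2 b=2069/465 c=-53/155 d=-196/93
  seg 4: a=4 b=-1189/465 c=-1033/155 d=1033/465
S(21/4) = 29551/9920

Δ: Δ0=-6, Δ1=-3, Δ2=3, Δ3=2, Δ4=-7
row 1: diag=4, rhs=18; c'=1/4, d'=9/2
row 2: denom=6−1·1/4=23/4; d'=(36−1·9/2)/(23/4)=126/23
row 3: denom=6−2·8/23=122/23; d'=(-6−2·126/23)/(122/23)=-195/61
row 4: denom=4−1·23/122=465/122; d'=(-54−1·-195/61)/(465/122)=-2066/155
back: M4=-2066/155
back: M3=-195/61−23/122·-2066/155=-106/155
back: M2=126/23−8/23·-106/155=886/155
back: M1=9/2−1/4·886/155=476/155
M: M0=0, M1=476/155, M2=886/155, M3=-106/155, M4=-2066/155, M5=0
seg 0: a=5, c=M0/2=0, d=(M1−M0)/(6·1)=238/465, b=Δ0−h0·(2M0+M1)/6=-3028/465
seg 1: a=-1, c=M1/2=238/155, d=(M2−M1)/(6·1)=41/93, b=Δ1−h1·(2M1+M2)/6=-2314/465
seg 2: a=-4, c=M2/2=443/155, d=(M3−M2)/(6·2)=-8/15, b=Δ2−h2·(2M2+M3)/6=-271/465
seg 3: a=2, c=M3/2=-53/155, d=(M4−M3)/(6·1)=-196/93, b=Δ3−h3·(2M3+M4)/6=2069/465
seg 4: a=4, c=M4/2=-1033/155, d=(M5−M4)/(6·1)=1033/465, b=Δ4−h4·(2M4+M5)/6=-1189/465
t_q=21/4 → seg 4, τ=1/4; S=4+-1189/465·τ+-1033/155·τ²+1033/465·τ³=29551/9920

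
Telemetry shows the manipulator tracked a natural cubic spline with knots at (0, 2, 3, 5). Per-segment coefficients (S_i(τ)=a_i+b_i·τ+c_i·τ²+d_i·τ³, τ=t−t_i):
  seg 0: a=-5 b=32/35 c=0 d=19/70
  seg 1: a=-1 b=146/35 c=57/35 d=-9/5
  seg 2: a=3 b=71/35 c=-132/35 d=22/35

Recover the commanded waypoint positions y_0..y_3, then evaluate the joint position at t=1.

y_0 = S_0(0) = a_0 = -5
y_1 = S_1(0) = a_1 = -1
y_2 = S_2(0) = a_2 = 3
y_3 = S_2(2) = -3
t_q=1 is in segment 0 (τ=1); S_0(τ)=-267/70

y_0=-5 y_1=-1 y_2=3 y_3=-3
S(1) = -267/70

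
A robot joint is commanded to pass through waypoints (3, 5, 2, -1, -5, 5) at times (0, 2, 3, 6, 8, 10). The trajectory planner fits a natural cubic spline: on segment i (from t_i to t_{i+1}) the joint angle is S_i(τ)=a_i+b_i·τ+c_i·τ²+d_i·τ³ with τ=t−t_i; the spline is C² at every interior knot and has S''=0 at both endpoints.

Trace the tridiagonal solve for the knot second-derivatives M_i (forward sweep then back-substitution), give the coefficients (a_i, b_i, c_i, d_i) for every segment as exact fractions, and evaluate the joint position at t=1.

  seg 0: a=3 b=1966/785 c=0 d=-1181/3140
  seg 1: a=5 b=-1577/785 c=-3543/1570 d=1987/1570
  seg 2: a=2 b=-4279/1570 c=1209/785 d=-101/314
  seg 3: a=-1 b=-1703/785 c=-2127/1570 d=113/157
  seg 4: a=-5 b=823/785 c=4653/1570 d=-1551/3140
S(1) = 16103/3140

Δ: Δ0=1, Δ1=-3, Δ2=-1, Δ3=-2, Δ4=5
row 1: diag=6, rhs=-24; c'=1/6, d'=-4
row 2: denom=8−1·1/6=47/6; d'=(12−1·-4)/(47/6)=96/47
row 3: denom=10−3·18/47=416/47; d'=(-6−3·96/47)/(416/47)=-285/208
row 4: denom=8−2·47/208=785/104; d'=(42−2·-285/208)/(785/104)=4653/785
back: M4=4653/785
back: M3=-285/208−47/208·4653/785=-2127/785
back: M2=96/47−18/47·-2127/785=2418/785
back: M1=-4−1/6·2418/785=-3543/785
M: M0=0, M1=-3543/785, M2=2418/785, M3=-2127/785, M4=4653/785, M5=0
seg 0: a=3, c=M0/2=0, d=(M1−M0)/(6·2)=-1181/3140, b=Δ0−h0·(2M0+M1)/6=1966/785
seg 1: a=5, c=M1/2=-3543/1570, d=(M2−M1)/(6·1)=1987/1570, b=Δ1−h1·(2M1+M2)/6=-1577/785
seg 2: a=2, c=M2/2=1209/785, d=(M3−M2)/(6·3)=-101/314, b=Δ2−h2·(2M2+M3)/6=-4279/1570
seg 3: a=-1, c=M3/2=-2127/1570, d=(M4−M3)/(6·2)=113/157, b=Δ3−h3·(2M3+M4)/6=-1703/785
seg 4: a=-5, c=M4/2=4653/1570, d=(M5−M4)/(6·2)=-1551/3140, b=Δ4−h4·(2M4+M5)/6=823/785
t_q=1 → seg 0, τ=1; S=3+1966/785·τ+0·τ²+-1181/3140·τ³=16103/3140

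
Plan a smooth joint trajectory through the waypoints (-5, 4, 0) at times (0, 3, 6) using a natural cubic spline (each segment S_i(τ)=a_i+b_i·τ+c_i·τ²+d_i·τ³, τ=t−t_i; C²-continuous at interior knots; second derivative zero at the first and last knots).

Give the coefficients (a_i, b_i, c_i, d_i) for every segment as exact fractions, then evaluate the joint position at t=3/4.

Δ: Δ0=3, Δ1=-4/3
row 1: diag=12, rhs=-26; c'=1/4, d'=-13/6
back: M1=-13/6
M: M0=0, M1=-13/6, M2=0
seg 0: a=-5, c=M0/2=0, d=(M1−M0)/(6·3)=-13/108, b=Δ0−h0·(2M0+M1)/6=49/12
seg 1: a=4, c=M1/2=-13/12, d=(M2−M1)/(6·3)=13/108, b=Δ1−h1·(2M1+M2)/6=5/6
t_q=3/4 → seg 0, τ=3/4; S=-5+49/12·τ+0·τ²+-13/108·τ³=-509/256

  seg 0: a=-5 b=49/12 c=0 d=-13/108
  seg 1: a=4 b=5/6 c=-13/12 d=13/108
S(3/4) = -509/256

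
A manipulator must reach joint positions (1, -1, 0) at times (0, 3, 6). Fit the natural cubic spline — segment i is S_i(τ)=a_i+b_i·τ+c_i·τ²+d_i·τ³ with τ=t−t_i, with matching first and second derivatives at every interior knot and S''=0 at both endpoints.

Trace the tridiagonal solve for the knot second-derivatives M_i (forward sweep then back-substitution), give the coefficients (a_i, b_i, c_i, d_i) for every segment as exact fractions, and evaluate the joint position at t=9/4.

  seg 0: a=1 b=-11/12 c=0 d=1/36
  seg 1: a=-1 b=-1/6 c=1/4 d=-1/36
S(9/4) = -191/256

Δ: Δ0=-2/3, Δ1=1/3
row 1: diag=12, rhs=6; c'=1/4, d'=1/2
back: M1=1/2
M: M0=0, M1=1/2, M2=0
seg 0: a=1, c=M0/2=0, d=(M1−M0)/(6·3)=1/36, b=Δ0−h0·(2M0+M1)/6=-11/12
seg 1: a=-1, c=M1/2=1/4, d=(M2−M1)/(6·3)=-1/36, b=Δ1−h1·(2M1+M2)/6=-1/6
t_q=9/4 → seg 0, τ=9/4; S=1+-11/12·τ+0·τ²+1/36·τ³=-191/256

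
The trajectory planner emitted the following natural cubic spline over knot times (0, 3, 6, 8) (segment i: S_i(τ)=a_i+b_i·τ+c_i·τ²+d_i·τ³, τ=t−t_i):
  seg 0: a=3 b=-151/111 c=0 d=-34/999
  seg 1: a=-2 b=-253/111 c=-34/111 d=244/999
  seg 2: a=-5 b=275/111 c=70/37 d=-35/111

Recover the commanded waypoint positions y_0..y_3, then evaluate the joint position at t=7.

y_0 = S_0(0) = a_0 = 3
y_1 = S_1(0) = a_1 = -2
y_2 = S_2(0) = a_2 = -5
y_3 = S_2(2) = 5
t_q=7 is in segment 2 (τ=1); S_2(τ)=-35/37

y_0=3 y_1=-2 y_2=-5 y_3=5
S(7) = -35/37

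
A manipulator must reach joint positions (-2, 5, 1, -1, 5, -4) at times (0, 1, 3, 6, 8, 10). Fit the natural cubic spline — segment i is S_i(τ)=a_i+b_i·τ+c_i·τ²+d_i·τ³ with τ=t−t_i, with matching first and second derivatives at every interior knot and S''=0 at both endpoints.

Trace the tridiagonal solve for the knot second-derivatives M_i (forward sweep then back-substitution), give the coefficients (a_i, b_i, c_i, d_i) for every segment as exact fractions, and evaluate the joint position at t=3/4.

Δ: Δ0=7, Δ1=-2, Δ2=-2/3, Δ3=3, Δ4=-9/2
row 1: diag=6, rhs=-54; c'=1/3, d'=-9
row 2: denom=10−2·1/3=28/3; d'=(8−2·-9)/(28/3)=39/14
row 3: denom=10−3·9/28=253/28; d'=(22−3·39/14)/(253/28)=382/253
row 4: denom=8−2·56/253=1912/253; d'=(-45−2·382/253)/(1912/253)=-12149/1912
back: M4=-12149/1912
back: M3=382/253−56/253·-12149/1912=697/239
back: M2=39/14−9/28·697/239=1767/956
back: M1=-9−1/3·1767/956=-9193/956
M: M0=0, M1=-9193/956, M2=1767/956, M3=697/239, M4=-12149/1912, M5=0
seg 0: a=-2, c=M0/2=0, d=(M1−M0)/(6·1)=-9193/5736, b=Δ0−h0·(2M0+M1)/6=49345/5736
seg 1: a=5, c=M1/2=-9193/1912, d=(M2−M1)/(6·2)=685/717, b=Δ1−h1·(2M1+M2)/6=10883/2868
seg 2: a=1, c=M2/2=1767/1912, d=(M3−M2)/(6·3)=1021/17208, b=Δ2−h2·(2M2+M3)/6=-11395/2868
seg 3: a=-1, c=M3/2=697/478, d=(M4−M3)/(6·2)=-17725/22944, b=Δ3−h3·(2M3+M4)/6=18205/5736
seg 4: a=5, c=M4/2=-12149/3824, d=(M5−M4)/(6·2)=12149/22944, b=Δ4−h4·(2M4+M5)/6=-757/2868
t_q=3/4 → seg 0, τ=3/4; S=-2+49345/5736·τ+0·τ²+-9193/5736·τ³=462047/122368

  seg 0: a=-2 b=49345/5736 c=0 d=-9193/5736
  seg 1: a=5 b=10883/2868 c=-9193/1912 d=685/717
  seg 2: a=1 b=-11395/2868 c=1767/1912 d=1021/17208
  seg 3: a=-1 b=18205/5736 c=697/478 d=-17725/22944
  seg 4: a=5 b=-757/2868 c=-12149/3824 d=12149/22944
S(3/4) = 462047/122368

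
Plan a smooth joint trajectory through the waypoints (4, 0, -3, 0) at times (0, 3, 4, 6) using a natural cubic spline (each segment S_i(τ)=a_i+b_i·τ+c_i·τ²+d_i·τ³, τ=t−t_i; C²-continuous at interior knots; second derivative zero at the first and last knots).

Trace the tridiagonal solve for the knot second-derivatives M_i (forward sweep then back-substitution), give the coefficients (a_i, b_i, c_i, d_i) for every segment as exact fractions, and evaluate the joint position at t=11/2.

Δ: Δ0=-4/3, Δ1=-3, Δ2=3/2
row 1: diag=8, rhs=-10; c'=1/8, d'=-5/4
row 2: denom=6−1·1/8=47/8; d'=(27−1·-5/4)/(47/8)=226/47
back: M2=226/47
back: M1=-5/4−1/8·226/47=-87/47
M: M0=0, M1=-87/47, M2=226/47, M3=0
seg 0: a=4, c=M0/2=0, d=(M1−M0)/(6·3)=-29/282, b=Δ0−h0·(2M0+M1)/6=-115/282
seg 1: a=0, c=M1/2=-87/94, d=(M2−M1)/(6·1)=313/282, b=Δ1−h1·(2M1+M2)/6=-449/141
seg 2: a=-3, c=M2/2=113/47, d=(M3−M2)/(6·2)=-113/282, b=Δ2−h2·(2M2+M3)/6=-481/282
t_q=11/2 → seg 2, τ=3/2; S=-3+-481/282·τ+113/47·τ²+-113/282·τ³=-1129/752

  seg 0: a=4 b=-115/282 c=0 d=-29/282
  seg 1: a=0 b=-449/141 c=-87/94 d=313/282
  seg 2: a=-3 b=-481/282 c=113/47 d=-113/282
S(11/2) = -1129/752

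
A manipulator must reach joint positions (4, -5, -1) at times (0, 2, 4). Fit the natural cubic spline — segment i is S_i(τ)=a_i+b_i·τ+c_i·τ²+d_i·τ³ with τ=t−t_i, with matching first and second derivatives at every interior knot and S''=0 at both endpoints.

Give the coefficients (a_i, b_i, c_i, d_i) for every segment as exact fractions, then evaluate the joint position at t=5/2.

  seg 0: a=4 b=-49/8 c=0 d=13/32
  seg 1: a=-5 b=-5/4 c=39/16 d=-13/32
S(5/2) = -1297/256

Δ: Δ0=-9/2, Δ1=2
row 1: diag=8, rhs=39; c'=1/4, d'=39/8
back: M1=39/8
M: M0=0, M1=39/8, M2=0
seg 0: a=4, c=M0/2=0, d=(M1−M0)/(6·2)=13/32, b=Δ0−h0·(2M0+M1)/6=-49/8
seg 1: a=-5, c=M1/2=39/16, d=(M2−M1)/(6·2)=-13/32, b=Δ1−h1·(2M1+M2)/6=-5/4
t_q=5/2 → seg 1, τ=1/2; S=-5+-5/4·τ+39/16·τ²+-13/32·τ³=-1297/256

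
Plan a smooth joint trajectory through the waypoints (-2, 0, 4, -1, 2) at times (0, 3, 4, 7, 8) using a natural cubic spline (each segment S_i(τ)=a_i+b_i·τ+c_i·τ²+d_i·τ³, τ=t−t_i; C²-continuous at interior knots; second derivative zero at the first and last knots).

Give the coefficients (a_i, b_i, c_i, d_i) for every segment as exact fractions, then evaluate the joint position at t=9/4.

  seg 0: a=-2 b=-55/54 c=0 d=91/486
  seg 1: a=0 b=109/27 c=91/54 d=-31/18
  seg 2: a=4 b=121/54 c=-94/27 d=353/486
  seg 3: a=-1 b=26/27 c=55/18 d=-55/54
S(9/4) = -829/384

Δ: Δ0=2/3, Δ1=4, Δ2=-5/3, Δ3=3
row 1: diag=8, rhs=20; c'=1/8, d'=5/2
row 2: denom=8−1·1/8=63/8; d'=(-34−1·5/2)/(63/8)=-292/63
row 3: denom=8−3·8/21=48/7; d'=(28−3·-292/63)/(48/7)=55/9
back: M3=55/9
back: M2=-292/63−8/21·55/9=-188/27
back: M1=5/2−1/8·-188/27=91/27
M: M0=0, M1=91/27, M2=-188/27, M3=55/9, M4=0
seg 0: a=-2, c=M0/2=0, d=(M1−M0)/(6·3)=91/486, b=Δ0−h0·(2M0+M1)/6=-55/54
seg 1: a=0, c=M1/2=91/54, d=(M2−M1)/(6·1)=-31/18, b=Δ1−h1·(2M1+M2)/6=109/27
seg 2: a=4, c=M2/2=-94/27, d=(M3−M2)/(6·3)=353/486, b=Δ2−h2·(2M2+M3)/6=121/54
seg 3: a=-1, c=M3/2=55/18, d=(M4−M3)/(6·1)=-55/54, b=Δ3−h3·(2M3+M4)/6=26/27
t_q=9/4 → seg 0, τ=9/4; S=-2+-55/54·τ+0·τ²+91/486·τ³=-829/384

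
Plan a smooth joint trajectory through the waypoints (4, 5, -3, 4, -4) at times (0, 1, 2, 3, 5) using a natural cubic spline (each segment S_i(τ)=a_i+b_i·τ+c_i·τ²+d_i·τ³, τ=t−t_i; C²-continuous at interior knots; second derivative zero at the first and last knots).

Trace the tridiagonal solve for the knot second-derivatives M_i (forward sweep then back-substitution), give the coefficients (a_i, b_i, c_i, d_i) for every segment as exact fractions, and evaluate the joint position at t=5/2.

  seg 0: a=4 b=197/43 c=0 d=-154/43
  seg 1: a=5 b=-265/43 c=-462/43 d=383/43
  seg 2: a=-3 b=-40/43 c=687/43 d=-346/43
  seg 3: a=4 b=296/43 c=-351/43 d=117/86
S(5/2) = -41/86

Δ: Δ0=1, Δ1=-8, Δ2=7, Δ3=-4
row 1: diag=4, rhs=-54; c'=1/4, d'=-27/2
row 2: denom=4−1·1/4=15/4; d'=(90−1·-27/2)/(15/4)=138/5
row 3: denom=6−1·4/15=86/15; d'=(-66−1·138/5)/(86/15)=-702/43
back: M3=-702/43
back: M2=138/5−4/15·-702/43=1374/43
back: M1=-27/2−1/4·1374/43=-924/43
M: M0=0, M1=-924/43, M2=1374/43, M3=-702/43, M4=0
seg 0: a=4, c=M0/2=0, d=(M1−M0)/(6·1)=-154/43, b=Δ0−h0·(2M0+M1)/6=197/43
seg 1: a=5, c=M1/2=-462/43, d=(M2−M1)/(6·1)=383/43, b=Δ1−h1·(2M1+M2)/6=-265/43
seg 2: a=-3, c=M2/2=687/43, d=(M3−M2)/(6·1)=-346/43, b=Δ2−h2·(2M2+M3)/6=-40/43
seg 3: a=4, c=M3/2=-351/43, d=(M4−M3)/(6·2)=117/86, b=Δ3−h3·(2M3+M4)/6=296/43
t_q=5/2 → seg 2, τ=1/2; S=-3+-40/43·τ+687/43·τ²+-346/43·τ³=-41/86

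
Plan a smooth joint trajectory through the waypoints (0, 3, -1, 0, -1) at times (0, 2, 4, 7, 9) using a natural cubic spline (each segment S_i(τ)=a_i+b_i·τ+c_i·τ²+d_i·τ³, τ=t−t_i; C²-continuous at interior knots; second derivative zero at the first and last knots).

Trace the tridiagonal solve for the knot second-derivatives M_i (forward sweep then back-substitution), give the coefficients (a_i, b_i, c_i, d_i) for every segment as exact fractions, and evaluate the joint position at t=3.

Δ: Δ0=3/2, Δ1=-2, Δ2=1/3, Δ3=-1/2
row 1: diag=8, rhs=-21; c'=1/4, d'=-21/8
row 2: denom=10−2·1/4=19/2; d'=(14−2·-21/8)/(19/2)=77/38
row 3: denom=10−3·6/19=172/19; d'=(-5−3·77/38)/(172/19)=-421/344
back: M3=-421/344
back: M2=77/38−6/19·-421/344=415/172
back: M1=-21/8−1/4·415/172=-2221/688
M: M0=0, M1=-2221/688, M2=415/172, M3=-421/344, M4=0
seg 0: a=0, c=M0/2=0, d=(M1−M0)/(6·2)=-2221/8256, b=Δ0−h0·(2M0+M1)/6=5317/2064
seg 1: a=3, c=M1/2=-2221/1376, d=(M2−M1)/(6·2)=3881/8256, b=Δ1−h1·(2M1+M2)/6=-673/1032
seg 2: a=-1, c=M2/2=415/344, d=(M3−M2)/(6·3)=-139/688, b=Δ2−h2·(2M2+M3)/6=-3029/2064
seg 3: a=0, c=M3/2=-421/688, d=(M4−M3)/(6·2)=421/4128, b=Δ3−h3·(2M3+M4)/6=163/516
t_q=3 → seg 1, τ=1; S=3+-673/1032·τ+-2221/1376·τ²+3881/8256·τ³=3313/2752

  seg 0: a=0 b=5317/2064 c=0 d=-2221/8256
  seg 1: a=3 b=-673/1032 c=-2221/1376 d=3881/8256
  seg 2: a=-1 b=-3029/2064 c=415/344 d=-139/688
  seg 3: a=0 b=163/516 c=-421/688 d=421/4128
S(3) = 3313/2752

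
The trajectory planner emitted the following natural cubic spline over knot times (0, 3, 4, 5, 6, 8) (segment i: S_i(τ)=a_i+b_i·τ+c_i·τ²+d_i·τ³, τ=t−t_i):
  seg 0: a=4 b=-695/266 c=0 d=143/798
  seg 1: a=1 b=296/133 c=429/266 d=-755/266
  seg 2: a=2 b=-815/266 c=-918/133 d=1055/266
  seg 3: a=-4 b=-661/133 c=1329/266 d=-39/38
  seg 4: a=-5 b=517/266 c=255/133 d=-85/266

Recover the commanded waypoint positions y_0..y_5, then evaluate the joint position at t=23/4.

y_0=4 y_1=1 y_2=2 y_3=-4 y_4=-5 y_5=4
S(23/4) = -91079/17024

y_0 = S_0(0) = a_0 = 4
y_1 = S_1(0) = a_1 = 1
y_2 = S_2(0) = a_2 = 2
y_3 = S_3(0) = a_3 = -4
y_4 = S_4(0) = a_4 = -5
y_5 = S_4(2) = 4
t_q=23/4 is in segment 3 (τ=3/4); S_3(τ)=-91079/17024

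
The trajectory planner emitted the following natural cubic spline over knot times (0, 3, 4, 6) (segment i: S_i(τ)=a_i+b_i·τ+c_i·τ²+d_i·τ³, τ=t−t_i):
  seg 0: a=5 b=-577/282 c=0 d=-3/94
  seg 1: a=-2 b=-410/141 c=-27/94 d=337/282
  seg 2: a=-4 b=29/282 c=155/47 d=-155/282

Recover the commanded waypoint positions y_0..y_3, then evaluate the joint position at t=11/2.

y_0=5 y_1=-2 y_2=-4 y_3=5
S(11/2) = 1293/752

y_0 = S_0(0) = a_0 = 5
y_1 = S_1(0) = a_1 = -2
y_2 = S_2(0) = a_2 = -4
y_3 = S_2(2) = 5
t_q=11/2 is in segment 2 (τ=3/2); S_2(τ)=1293/752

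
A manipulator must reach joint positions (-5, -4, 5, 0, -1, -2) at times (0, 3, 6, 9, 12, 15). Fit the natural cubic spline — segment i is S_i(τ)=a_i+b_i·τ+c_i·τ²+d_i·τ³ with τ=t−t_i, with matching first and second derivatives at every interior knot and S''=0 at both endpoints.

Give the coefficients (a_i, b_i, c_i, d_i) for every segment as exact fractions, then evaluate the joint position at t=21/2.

  seg 0: a=-5 b=-155/209 c=0 d=674/5643
  seg 1: a=-4 b=519/209 c=674/627 d=-566/1881
  seg 2: a=5 b=169/209 c=-1024/627 d=80/297
  seg 3: a=0 b=-359/209 c=496/627 d=-620/5643
  seg 4: a=-1 b=13/209 c=-124/627 d=124/5643
S(21/2) = -244/209

Δ: Δ0=1/3, Δ1=3, Δ2=-5/3, Δ3=-1/3, Δ4=-1/3
row 1: diag=12, rhs=16; c'=1/4, d'=4/3
row 2: denom=12−3·1/4=45/4; d'=(-28−3·4/3)/(45/4)=-128/45
row 3: denom=12−3·4/15=56/5; d'=(8−3·-128/45)/(56/5)=31/21
row 4: denom=12−3·15/56=627/56; d'=(0−3·31/21)/(627/56)=-248/627
back: M4=-248/627
back: M3=31/21−15/56·-248/627=992/627
back: M2=-128/45−4/15·992/627=-2048/627
back: M1=4/3−1/4·-2048/627=1348/627
M: M0=0, M1=1348/627, M2=-2048/627, M3=992/627, M4=-248/627, M5=0
seg 0: a=-5, c=M0/2=0, d=(M1−M0)/(6·3)=674/5643, b=Δ0−h0·(2M0+M1)/6=-155/209
seg 1: a=-4, c=M1/2=674/627, d=(M2−M1)/(6·3)=-566/1881, b=Δ1−h1·(2M1+M2)/6=519/209
seg 2: a=5, c=M2/2=-1024/627, d=(M3−M2)/(6·3)=80/297, b=Δ2−h2·(2M2+M3)/6=169/209
seg 3: a=0, c=M3/2=496/627, d=(M4−M3)/(6·3)=-620/5643, b=Δ3−h3·(2M3+M4)/6=-359/209
seg 4: a=-1, c=M4/2=-124/627, d=(M5−M4)/(6·3)=124/5643, b=Δ4−h4·(2M4+M5)/6=13/209
t_q=21/2 → seg 3, τ=3/2; S=0+-359/209·τ+496/627·τ²+-620/5643·τ³=-244/209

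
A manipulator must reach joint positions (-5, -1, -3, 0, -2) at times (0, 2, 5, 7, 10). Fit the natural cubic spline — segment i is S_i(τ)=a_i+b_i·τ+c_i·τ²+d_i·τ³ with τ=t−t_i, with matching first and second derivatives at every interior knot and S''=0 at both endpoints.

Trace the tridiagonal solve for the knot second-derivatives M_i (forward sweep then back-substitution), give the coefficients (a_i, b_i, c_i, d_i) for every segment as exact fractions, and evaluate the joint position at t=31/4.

Δ: Δ0=2, Δ1=-2/3, Δ2=3/2, Δ3=-2/3
row 1: diag=10, rhs=-16; c'=3/10, d'=-8/5
row 2: denom=10−3·3/10=91/10; d'=(13−3·-8/5)/(91/10)=178/91
row 3: denom=10−2·20/91=870/91; d'=(-13−2·178/91)/(870/91)=-513/290
back: M3=-513/290
back: M2=178/91−20/91·-513/290=68/29
back: M1=-8/5−3/10·68/29=-334/145
M: M0=0, M1=-334/145, M2=68/29, M3=-513/290, M4=0
seg 0: a=-5, c=M0/2=0, d=(M1−M0)/(6·2)=-167/870, b=Δ0−h0·(2M0+M1)/6=1204/435
seg 1: a=-1, c=M1/2=-167/145, d=(M2−M1)/(6·3)=337/1305, b=Δ1−h1·(2M1+M2)/6=202/435
seg 2: a=-3, c=M2/2=34/29, d=(M3−M2)/(6·2)=-1193/3480, b=Δ2−h2·(2M2+M3)/6=229/435
seg 3: a=0, c=M3/2=-513/580, d=(M4−M3)/(6·3)=57/580, b=Δ3−h3·(2M3+M4)/6=959/870
t_q=31/4 → seg 3, τ=3/4; S=0+959/870·τ+-513/580·τ²+57/580·τ³=13759/37120

  seg 0: a=-5 b=1204/435 c=0 d=-167/870
  seg 1: a=-1 b=202/435 c=-167/145 d=337/1305
  seg 2: a=-3 b=229/435 c=34/29 d=-1193/3480
  seg 3: a=0 b=959/870 c=-513/580 d=57/580
S(31/4) = 13759/37120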